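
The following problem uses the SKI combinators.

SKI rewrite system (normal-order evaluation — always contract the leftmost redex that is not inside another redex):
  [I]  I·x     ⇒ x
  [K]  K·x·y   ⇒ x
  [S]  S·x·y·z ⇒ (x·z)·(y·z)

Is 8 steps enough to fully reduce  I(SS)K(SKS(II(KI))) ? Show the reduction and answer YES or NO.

Answer: NO — after 8 steps the term is S(KI)(K(II(KI))), not yet normal

Derivation:
  start: I(SS)K(SKS(II(KI)))
  step 1: SSK(SKS(II(KI)))
  step 2: S(SKS(II(KI)))(K(SKS(II(KI))))
  step 3: S(K(II(KI))(S(II(KI))))(K(SKS(II(KI))))
  step 4: S(II(KI))(K(SKS(II(KI))))
  step 5: S(I(KI))(K(SKS(II(KI))))
  step 6: S(KI)(K(SKS(II(KI))))
  step 7: S(KI)(K(K(II(KI))(S(II(KI)))))
  step 8: S(KI)(K(II(KI)))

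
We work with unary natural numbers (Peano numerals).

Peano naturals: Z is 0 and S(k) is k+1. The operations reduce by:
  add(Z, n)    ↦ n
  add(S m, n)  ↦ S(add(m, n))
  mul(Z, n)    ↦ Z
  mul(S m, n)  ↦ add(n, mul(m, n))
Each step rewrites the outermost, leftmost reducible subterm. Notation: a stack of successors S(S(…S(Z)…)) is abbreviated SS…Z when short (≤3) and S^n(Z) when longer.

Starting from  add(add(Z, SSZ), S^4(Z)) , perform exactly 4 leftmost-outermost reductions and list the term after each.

  start: add(add(Z, SSZ), S^4(Z))
  [1] add(SSZ, S^4(Z))
  [2] S(add(SZ, S^4(Z)))
  [3] S(S(add(Z, S^4(Z))))
  [4] S^6(Z)

Answer: after 4 steps: S^6(Z)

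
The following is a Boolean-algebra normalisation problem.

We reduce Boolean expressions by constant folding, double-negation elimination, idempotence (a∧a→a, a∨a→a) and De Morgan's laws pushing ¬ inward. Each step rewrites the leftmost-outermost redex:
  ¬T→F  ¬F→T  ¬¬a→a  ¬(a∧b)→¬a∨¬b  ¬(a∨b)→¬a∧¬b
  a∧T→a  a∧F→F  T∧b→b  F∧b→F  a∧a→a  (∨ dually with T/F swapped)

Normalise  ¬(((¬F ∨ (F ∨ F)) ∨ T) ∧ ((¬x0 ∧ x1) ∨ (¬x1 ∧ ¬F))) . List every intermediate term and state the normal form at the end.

Answer: normal form = (x0 ∨ ¬x1) ∧ x1  (in 14 steps)

Derivation:
  start: ¬(((¬F ∨ (F ∨ F)) ∨ T) ∧ ((¬x0 ∧ x1) ∨ (¬x1 ∧ ¬F)))
  →1  ¬((¬F ∨ (F ∨ F)) ∨ T) ∨ ¬((¬x0 ∧ x1) ∨ (¬x1 ∧ ¬F))
  →2  (¬(¬F ∨ (F ∨ F)) ∧ ¬T) ∨ ¬((¬x0 ∧ x1) ∨ (¬x1 ∧ ¬F))
  →3  ((¬¬F ∧ ¬(F ∨ F)) ∧ ¬T) ∨ ¬((¬x0 ∧ x1) ∨ (¬x1 ∧ ¬F))
  →4  ((F ∧ ¬(F ∨ F)) ∧ ¬T) ∨ ¬((¬x0 ∧ x1) ∨ (¬x1 ∧ ¬F))
  →5  (F ∧ ¬T) ∨ ¬((¬x0 ∧ x1) ∨ (¬x1 ∧ ¬F))
  →6  F ∨ ¬((¬x0 ∧ x1) ∨ (¬x1 ∧ ¬F))
  →7  ¬((¬x0 ∧ x1) ∨ (¬x1 ∧ ¬F))
  →8  ¬(¬x0 ∧ x1) ∧ ¬(¬x1 ∧ ¬F)
  →9  (¬¬x0 ∨ ¬x1) ∧ ¬(¬x1 ∧ ¬F)
  →10  (x0 ∨ ¬x1) ∧ ¬(¬x1 ∧ ¬F)
  →11  (x0 ∨ ¬x1) ∧ (¬¬x1 ∨ ¬¬F)
  →12  (x0 ∨ ¬x1) ∧ (x1 ∨ ¬¬F)
  →13  (x0 ∨ ¬x1) ∧ (x1 ∨ F)
  →14  (x0 ∨ ¬x1) ∧ x1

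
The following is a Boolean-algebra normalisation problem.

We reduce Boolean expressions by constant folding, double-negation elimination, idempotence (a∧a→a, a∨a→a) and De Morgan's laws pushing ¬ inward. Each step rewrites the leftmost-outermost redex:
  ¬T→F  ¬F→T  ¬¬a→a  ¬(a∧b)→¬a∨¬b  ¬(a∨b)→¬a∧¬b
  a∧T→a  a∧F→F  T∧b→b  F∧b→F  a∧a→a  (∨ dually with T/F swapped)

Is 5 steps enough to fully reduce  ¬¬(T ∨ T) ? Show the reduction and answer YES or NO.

  start: ¬¬(T ∨ T)
  →1  T ∨ T
  →2  T

Answer: YES — reaches normal form T in 2 ≤ 5 steps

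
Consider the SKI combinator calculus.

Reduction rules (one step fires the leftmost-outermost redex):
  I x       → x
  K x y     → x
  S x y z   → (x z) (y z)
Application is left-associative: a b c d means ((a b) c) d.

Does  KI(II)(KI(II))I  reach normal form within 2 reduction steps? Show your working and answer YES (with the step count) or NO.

  start: KI(II)(KI(II))I
  step 1: I(KI(II))I
  step 2: KI(II)I

Answer: NO — after 2 steps the term is KI(II)I, not yet normal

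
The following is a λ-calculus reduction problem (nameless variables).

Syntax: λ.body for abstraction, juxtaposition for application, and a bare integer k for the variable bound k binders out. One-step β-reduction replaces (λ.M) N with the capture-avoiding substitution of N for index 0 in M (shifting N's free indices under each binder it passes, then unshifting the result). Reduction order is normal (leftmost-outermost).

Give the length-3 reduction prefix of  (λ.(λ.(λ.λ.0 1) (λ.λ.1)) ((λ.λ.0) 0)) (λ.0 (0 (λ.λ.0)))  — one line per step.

  start: (λ.(λ.(λ.λ.0 1) (λ.λ.1)) ((λ.λ.0) 0)) (λ.0 (0 (λ.λ.0)))
  step 1: (λ.(λ.λ.0 1) (λ.λ.1)) ((λ.λ.0) (λ.0 (0 (λ.λ.0))))
  step 2: (λ.λ.0 1) (λ.λ.1)
  step 3: λ.0 (λ.λ.1)

Answer: after 3 steps: λ.0 (λ.λ.1)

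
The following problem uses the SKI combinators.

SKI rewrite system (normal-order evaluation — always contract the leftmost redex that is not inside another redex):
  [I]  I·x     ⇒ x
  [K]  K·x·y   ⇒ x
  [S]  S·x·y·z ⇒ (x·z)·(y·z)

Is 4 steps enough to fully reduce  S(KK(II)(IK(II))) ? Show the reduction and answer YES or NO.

Answer: YES — reaches normal form S(K(KI)) in 3 ≤ 4 steps

Derivation:
  start: S(KK(II)(IK(II)))
  →1  S(K(IK(II)))
  →2  S(K(K(II)))
  →3  S(K(KI))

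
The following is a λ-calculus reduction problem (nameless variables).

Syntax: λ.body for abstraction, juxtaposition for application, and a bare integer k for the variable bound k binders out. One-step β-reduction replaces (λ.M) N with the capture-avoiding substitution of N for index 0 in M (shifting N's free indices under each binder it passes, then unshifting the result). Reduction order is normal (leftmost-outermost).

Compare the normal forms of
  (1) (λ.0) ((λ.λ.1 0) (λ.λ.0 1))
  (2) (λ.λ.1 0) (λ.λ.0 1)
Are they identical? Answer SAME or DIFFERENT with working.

Answer: SAME — A ⇓ λ.λ.0 1, B ⇓ λ.λ.0 1

Working:
Term A:
  start: (λ.0) ((λ.λ.1 0) (λ.λ.0 1))
  step 1: (λ.λ.1 0) (λ.λ.0 1)
  step 2: λ.(λ.λ.0 1) 0
  step 3: λ.λ.0 1

Term B:
  start: (λ.λ.1 0) (λ.λ.0 1)
  step 1: λ.(λ.λ.0 1) 0
  step 2: λ.λ.0 1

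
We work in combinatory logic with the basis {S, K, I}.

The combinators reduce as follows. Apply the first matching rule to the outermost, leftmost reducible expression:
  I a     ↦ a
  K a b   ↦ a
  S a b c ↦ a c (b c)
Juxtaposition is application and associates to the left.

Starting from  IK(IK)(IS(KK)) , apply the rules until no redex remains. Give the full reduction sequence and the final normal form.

  start: IK(IK)(IS(KK))
  step 1: K(IK)(IS(KK))
  step 2: IK
  step 3: K

Answer: normal form = K  (in 3 steps)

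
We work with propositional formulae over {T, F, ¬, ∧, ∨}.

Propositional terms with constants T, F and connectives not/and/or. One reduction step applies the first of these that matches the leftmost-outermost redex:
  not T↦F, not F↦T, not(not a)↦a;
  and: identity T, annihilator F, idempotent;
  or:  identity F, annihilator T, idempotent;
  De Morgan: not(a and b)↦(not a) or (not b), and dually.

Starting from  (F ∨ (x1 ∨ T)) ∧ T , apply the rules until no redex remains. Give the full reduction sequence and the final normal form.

Answer: normal form = T  (in 3 steps)

Derivation:
  start: (F ∨ (x1 ∨ T)) ∧ T
  →1  F ∨ (x1 ∨ T)
  →2  x1 ∨ T
  →3  T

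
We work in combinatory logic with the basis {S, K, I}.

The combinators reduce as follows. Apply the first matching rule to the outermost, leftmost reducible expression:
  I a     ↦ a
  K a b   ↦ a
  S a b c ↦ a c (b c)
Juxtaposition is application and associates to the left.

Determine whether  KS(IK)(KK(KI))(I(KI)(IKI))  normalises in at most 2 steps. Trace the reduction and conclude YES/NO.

Answer: NO — after 2 steps the term is SK(I(KI)(IKI)), not yet normal

Derivation:
  start: KS(IK)(KK(KI))(I(KI)(IKI))
  →1  S(KK(KI))(I(KI)(IKI))
  →2  SK(I(KI)(IKI))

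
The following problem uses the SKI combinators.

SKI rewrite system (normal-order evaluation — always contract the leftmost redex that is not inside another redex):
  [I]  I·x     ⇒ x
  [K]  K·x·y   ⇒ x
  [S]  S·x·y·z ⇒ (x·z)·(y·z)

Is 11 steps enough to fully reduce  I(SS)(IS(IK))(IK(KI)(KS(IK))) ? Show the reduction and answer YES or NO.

  start: I(SS)(IS(IK))(IK(KI)(KS(IK)))
  step 1: SS(IS(IK))(IK(KI)(KS(IK)))
  step 2: S(IK(KI)(KS(IK)))(IS(IK)(IK(KI)(KS(IK))))
  step 3: S(K(KI)(KS(IK)))(IS(IK)(IK(KI)(KS(IK))))
  step 4: S(KI)(IS(IK)(IK(KI)(KS(IK))))
  step 5: S(KI)(S(IK)(IK(KI)(KS(IK))))
  step 6: S(KI)(SK(IK(KI)(KS(IK))))
  step 7: S(KI)(SK(K(KI)(KS(IK))))
  step 8: S(KI)(SK(KI))

Answer: YES — reaches normal form S(KI)(SK(KI)) in 8 ≤ 11 steps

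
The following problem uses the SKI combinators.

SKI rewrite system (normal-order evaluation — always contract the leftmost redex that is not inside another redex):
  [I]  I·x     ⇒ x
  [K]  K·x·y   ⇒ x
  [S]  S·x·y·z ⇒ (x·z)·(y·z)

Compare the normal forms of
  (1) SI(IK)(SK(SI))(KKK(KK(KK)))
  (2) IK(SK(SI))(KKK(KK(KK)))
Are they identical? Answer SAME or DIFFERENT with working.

Term A:
  start: SI(IK)(SK(SI))(KKK(KK(KK)))
  step 1: I(SK(SI))(IK(SK(SI)))(KKK(KK(KK)))
  step 2: SK(SI)(IK(SK(SI)))(KKK(KK(KK)))
  step 3: K(IK(SK(SI)))(SI(IK(SK(SI))))(KKK(KK(KK)))
  step 4: IK(SK(SI))(KKK(KK(KK)))
  step 5: K(SK(SI))(KKK(KK(KK)))
  step 6: SK(SI)

Term B:
  start: IK(SK(SI))(KKK(KK(KK)))
  step 1: K(SK(SI))(KKK(KK(KK)))
  step 2: SK(SI)

Answer: SAME — A ⇓ SK(SI), B ⇓ SK(SI)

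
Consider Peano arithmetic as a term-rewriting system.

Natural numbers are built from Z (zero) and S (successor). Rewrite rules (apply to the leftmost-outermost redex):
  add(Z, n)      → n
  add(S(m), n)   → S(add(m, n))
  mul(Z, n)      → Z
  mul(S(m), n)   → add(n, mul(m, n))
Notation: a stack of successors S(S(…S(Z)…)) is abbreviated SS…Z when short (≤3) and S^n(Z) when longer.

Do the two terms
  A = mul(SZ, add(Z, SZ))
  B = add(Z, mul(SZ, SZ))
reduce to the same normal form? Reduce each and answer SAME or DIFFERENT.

Term A:
  start: mul(SZ, add(Z, SZ))
  step 1: add(add(Z, SZ), mul(Z, add(Z, SZ)))
  step 2: add(SZ, mul(Z, add(Z, SZ)))
  step 3: S(add(Z, mul(Z, add(Z, SZ))))
  step 4: S(mul(Z, add(Z, SZ)))
  step 5: SZ

Term B:
  start: add(Z, mul(SZ, SZ))
  step 1: mul(SZ, SZ)
  step 2: add(SZ, mul(Z, SZ))
  step 3: S(add(Z, mul(Z, SZ)))
  step 4: S(mul(Z, SZ))
  step 5: SZ

Answer: SAME — A ⇓ SZ, B ⇓ SZ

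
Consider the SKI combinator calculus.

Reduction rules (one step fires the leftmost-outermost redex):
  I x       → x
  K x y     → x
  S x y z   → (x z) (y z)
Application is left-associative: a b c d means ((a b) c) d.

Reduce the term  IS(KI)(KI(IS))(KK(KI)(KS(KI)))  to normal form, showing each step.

  start: IS(KI)(KI(IS))(KK(KI)(KS(KI)))
  step 1: S(KI)(KI(IS))(KK(KI)(KS(KI)))
  step 2: KI(KK(KI)(KS(KI)))(KI(IS)(KK(KI)(KS(KI))))
  step 3: I(KI(IS)(KK(KI)(KS(KI))))
  step 4: KI(IS)(KK(KI)(KS(KI)))
  step 5: I(KK(KI)(KS(KI)))
  step 6: KK(KI)(KS(KI))
  step 7: K(KS(KI))
  step 8: KS

Answer: normal form = KS  (in 8 steps)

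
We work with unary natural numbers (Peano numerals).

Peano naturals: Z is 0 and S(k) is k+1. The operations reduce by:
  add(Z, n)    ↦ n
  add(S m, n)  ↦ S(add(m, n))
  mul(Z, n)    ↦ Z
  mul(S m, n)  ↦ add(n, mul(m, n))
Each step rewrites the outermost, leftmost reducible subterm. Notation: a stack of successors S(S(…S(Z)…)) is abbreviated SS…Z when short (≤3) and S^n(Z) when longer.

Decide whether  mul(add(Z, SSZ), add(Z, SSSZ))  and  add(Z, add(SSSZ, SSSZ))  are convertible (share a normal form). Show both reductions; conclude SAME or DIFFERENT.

Term A:
  start: mul(add(Z, SSZ), add(Z, SSSZ))
  [1] mul(SSZ, add(Z, SSSZ))
  [2] add(add(Z, SSSZ), mul(SZ, add(Z, SSSZ)))
  [3] add(SSSZ, mul(SZ, add(Z, SSSZ)))
  [4] S(add(SSZ, mul(SZ, add(Z, SSSZ))))
  [5] S(S(add(SZ, mul(SZ, add(Z, SSSZ)))))
  [6] S(S(S(add(Z, mul(SZ, add(Z, SSSZ))))))
  [7] S(S(S(mul(SZ, add(Z, SSSZ)))))
  [8] S(S(S(add(add(Z, SSSZ), mul(Z, add(Z, SSSZ))))))
  [9] S(S(S(add(SSSZ, mul(Z, add(Z, SSSZ))))))
  [10] S(S(S(S(add(SSZ, mul(Z, add(Z, SSSZ)))))))
  [11] S(S(S(S(S(add(SZ, mul(Z, add(Z, SSSZ))))))))
  [12] S(S(S(S(S(S(add(Z, mul(Z, add(Z, SSSZ)))))))))
  [13] S(S(S(S(S(S(mul(Z, add(Z, SSSZ))))))))
  [14] S^6(Z)

Term B:
  start: add(Z, add(SSSZ, SSSZ))
  [1] add(SSSZ, SSSZ)
  [2] S(add(SSZ, SSSZ))
  [3] S(S(add(SZ, SSSZ)))
  [4] S(S(S(add(Z, SSSZ))))
  [5] S^6(Z)

Answer: SAME — A ⇓ S^6(Z), B ⇓ S^6(Z)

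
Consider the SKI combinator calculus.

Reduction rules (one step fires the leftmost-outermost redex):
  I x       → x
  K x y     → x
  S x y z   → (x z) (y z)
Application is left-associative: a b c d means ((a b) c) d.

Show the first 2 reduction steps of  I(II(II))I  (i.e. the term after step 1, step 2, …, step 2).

Answer: after 2 steps: I(II)I

Working:
  start: I(II(II))I
  →1  II(II)I
  →2  I(II)I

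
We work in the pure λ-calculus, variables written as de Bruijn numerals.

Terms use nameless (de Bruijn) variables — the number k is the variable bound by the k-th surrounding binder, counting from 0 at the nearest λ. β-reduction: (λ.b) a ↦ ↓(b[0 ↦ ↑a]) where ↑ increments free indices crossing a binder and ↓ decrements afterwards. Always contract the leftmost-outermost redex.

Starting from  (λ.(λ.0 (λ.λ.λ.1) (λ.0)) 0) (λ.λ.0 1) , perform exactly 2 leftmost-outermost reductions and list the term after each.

Answer: after 2 steps: (λ.λ.0 1) (λ.λ.λ.1) (λ.0)

Derivation:
  start: (λ.(λ.0 (λ.λ.λ.1) (λ.0)) 0) (λ.λ.0 1)
  step 1: (λ.0 (λ.λ.λ.1) (λ.0)) (λ.λ.0 1)
  step 2: (λ.λ.0 1) (λ.λ.λ.1) (λ.0)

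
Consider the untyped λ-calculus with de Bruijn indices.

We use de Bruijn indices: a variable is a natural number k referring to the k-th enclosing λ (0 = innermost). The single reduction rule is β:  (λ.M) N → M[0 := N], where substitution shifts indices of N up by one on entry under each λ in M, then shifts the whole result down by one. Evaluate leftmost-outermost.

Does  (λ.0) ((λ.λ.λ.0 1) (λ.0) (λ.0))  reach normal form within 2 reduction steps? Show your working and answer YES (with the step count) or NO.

Answer: NO — after 2 steps the term is (λ.λ.0 1) (λ.0), not yet normal

Working:
  start: (λ.0) ((λ.λ.λ.0 1) (λ.0) (λ.0))
  →1  (λ.λ.λ.0 1) (λ.0) (λ.0)
  →2  (λ.λ.0 1) (λ.0)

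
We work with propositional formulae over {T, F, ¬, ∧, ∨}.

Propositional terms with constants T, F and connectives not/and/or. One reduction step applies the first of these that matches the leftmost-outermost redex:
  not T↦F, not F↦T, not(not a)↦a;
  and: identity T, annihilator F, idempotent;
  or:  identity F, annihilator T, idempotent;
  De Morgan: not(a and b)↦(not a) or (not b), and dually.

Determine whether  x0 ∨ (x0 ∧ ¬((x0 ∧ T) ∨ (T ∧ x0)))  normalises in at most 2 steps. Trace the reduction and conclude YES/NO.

  start: x0 ∨ (x0 ∧ ¬((x0 ∧ T) ∨ (T ∧ x0)))
  [1] x0 ∨ (x0 ∧ (¬(x0 ∧ T) ∧ ¬(T ∧ x0)))
  [2] x0 ∨ (x0 ∧ ((¬x0 ∨ ¬T) ∧ ¬(T ∧ x0)))

Answer: NO — after 2 steps the term is x0 ∨ (x0 ∧ ((¬x0 ∨ ¬T) ∧ ¬(T ∧ x0))), not yet normal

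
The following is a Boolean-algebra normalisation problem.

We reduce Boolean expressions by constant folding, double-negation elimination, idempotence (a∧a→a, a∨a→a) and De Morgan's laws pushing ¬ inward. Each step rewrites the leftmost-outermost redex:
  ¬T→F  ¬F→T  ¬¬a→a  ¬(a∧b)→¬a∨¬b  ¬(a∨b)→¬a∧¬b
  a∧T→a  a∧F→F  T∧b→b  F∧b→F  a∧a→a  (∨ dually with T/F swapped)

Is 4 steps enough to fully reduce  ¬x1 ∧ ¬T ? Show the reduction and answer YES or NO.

Answer: YES — reaches normal form F in 2 ≤ 4 steps

Reduction:
  start: ¬x1 ∧ ¬T
  [1] ¬x1 ∧ F
  [2] F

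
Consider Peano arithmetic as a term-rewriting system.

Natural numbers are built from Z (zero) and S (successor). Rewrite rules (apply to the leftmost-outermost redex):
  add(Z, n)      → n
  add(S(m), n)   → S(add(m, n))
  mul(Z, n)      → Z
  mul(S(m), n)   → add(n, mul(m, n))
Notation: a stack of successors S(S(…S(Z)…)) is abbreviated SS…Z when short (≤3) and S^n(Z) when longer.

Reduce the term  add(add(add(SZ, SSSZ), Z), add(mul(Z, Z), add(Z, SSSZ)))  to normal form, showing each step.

Answer: normal form = S^7(Z)  (in 15 steps)

Derivation:
  start: add(add(add(SZ, SSSZ), Z), add(mul(Z, Z), add(Z, SSSZ)))
  [1] add(add(S(add(Z, SSSZ)), Z), add(mul(Z, Z), add(Z, SSSZ)))
  [2] add(S(add(add(Z, SSSZ), Z)), add(mul(Z, Z), add(Z, SSSZ)))
  [3] S(add(add(add(Z, SSSZ), Z), add(mul(Z, Z), add(Z, SSSZ))))
  [4] S(add(add(SSSZ, Z), add(mul(Z, Z), add(Z, SSSZ))))
  [5] S(add(S(add(SSZ, Z)), add(mul(Z, Z), add(Z, SSSZ))))
  [6] S(S(add(add(SSZ, Z), add(mul(Z, Z), add(Z, SSSZ)))))
  [7] S(S(add(S(add(SZ, Z)), add(mul(Z, Z), add(Z, SSSZ)))))
  [8] S(S(S(add(add(SZ, Z), add(mul(Z, Z), add(Z, SSSZ))))))
  [9] S(S(S(add(S(add(Z, Z)), add(mul(Z, Z), add(Z, SSSZ))))))
  [10] S(S(S(S(add(add(Z, Z), add(mul(Z, Z), add(Z, SSSZ)))))))
  [11] S(S(S(S(add(Z, add(mul(Z, Z), add(Z, SSSZ)))))))
  [12] S(S(S(S(add(mul(Z, Z), add(Z, SSSZ))))))
  [13] S(S(S(S(add(Z, add(Z, SSSZ))))))
  [14] S(S(S(S(add(Z, SSSZ)))))
  [15] S^7(Z)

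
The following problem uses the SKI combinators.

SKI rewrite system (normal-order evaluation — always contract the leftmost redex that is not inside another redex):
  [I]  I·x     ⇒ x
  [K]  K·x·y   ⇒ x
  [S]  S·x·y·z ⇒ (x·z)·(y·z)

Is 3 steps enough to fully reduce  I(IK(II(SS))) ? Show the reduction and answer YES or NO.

Answer: NO — after 3 steps the term is K(I(SS)), not yet normal

Working:
  start: I(IK(II(SS)))
  step 1: IK(II(SS))
  step 2: K(II(SS))
  step 3: K(I(SS))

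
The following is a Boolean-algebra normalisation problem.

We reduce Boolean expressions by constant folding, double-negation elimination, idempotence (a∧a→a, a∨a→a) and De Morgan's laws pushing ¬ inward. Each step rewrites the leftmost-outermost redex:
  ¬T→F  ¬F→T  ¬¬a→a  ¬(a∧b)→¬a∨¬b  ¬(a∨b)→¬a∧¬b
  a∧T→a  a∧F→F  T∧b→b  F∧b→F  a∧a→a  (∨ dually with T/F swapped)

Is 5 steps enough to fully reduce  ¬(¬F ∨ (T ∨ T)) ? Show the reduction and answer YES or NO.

Answer: YES — reaches normal form F in 3 ≤ 5 steps

Working:
  start: ¬(¬F ∨ (T ∨ T))
  [1] ¬¬F ∧ ¬(T ∨ T)
  [2] F ∧ ¬(T ∨ T)
  [3] F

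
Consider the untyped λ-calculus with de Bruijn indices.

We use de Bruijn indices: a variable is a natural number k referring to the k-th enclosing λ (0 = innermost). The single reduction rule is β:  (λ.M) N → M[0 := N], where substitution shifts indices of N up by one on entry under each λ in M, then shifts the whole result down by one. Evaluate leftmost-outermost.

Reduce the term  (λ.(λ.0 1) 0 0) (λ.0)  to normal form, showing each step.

  start: (λ.(λ.0 1) 0 0) (λ.0)
  step 1: (λ.0 (λ.0)) (λ.0) (λ.0)
  step 2: (λ.0) (λ.0) (λ.0)
  step 3: (λ.0) (λ.0)
  step 4: λ.0

Answer: normal form = λ.0  (in 4 steps)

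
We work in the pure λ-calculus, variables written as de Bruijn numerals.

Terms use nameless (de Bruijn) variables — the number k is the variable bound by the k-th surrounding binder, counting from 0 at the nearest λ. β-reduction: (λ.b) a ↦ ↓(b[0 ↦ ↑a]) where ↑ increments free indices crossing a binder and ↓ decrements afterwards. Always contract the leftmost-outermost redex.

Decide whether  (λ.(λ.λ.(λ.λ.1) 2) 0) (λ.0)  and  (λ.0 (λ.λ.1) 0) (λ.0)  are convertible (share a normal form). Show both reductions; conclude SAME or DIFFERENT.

Term A:
  start: (λ.(λ.λ.(λ.λ.1) 2) 0) (λ.0)
  step 1: (λ.λ.(λ.λ.1) (λ.0)) (λ.0)
  step 2: λ.(λ.λ.1) (λ.0)
  step 3: λ.λ.λ.0

Term B:
  start: (λ.0 (λ.λ.1) 0) (λ.0)
  step 1: (λ.0) (λ.λ.1) (λ.0)
  step 2: (λ.λ.1) (λ.0)
  step 3: λ.λ.0

Answer: DIFFERENT — A ⇓ λ.λ.λ.0, B ⇓ λ.λ.0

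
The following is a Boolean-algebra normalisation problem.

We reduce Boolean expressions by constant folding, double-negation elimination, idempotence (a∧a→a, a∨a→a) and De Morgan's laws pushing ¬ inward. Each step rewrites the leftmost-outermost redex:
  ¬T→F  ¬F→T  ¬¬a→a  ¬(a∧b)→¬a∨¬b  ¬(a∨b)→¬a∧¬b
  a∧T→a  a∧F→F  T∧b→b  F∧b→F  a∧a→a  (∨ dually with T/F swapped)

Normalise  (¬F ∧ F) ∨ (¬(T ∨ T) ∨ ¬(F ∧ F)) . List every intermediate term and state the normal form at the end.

Answer: normal form = T  (in 9 steps)

Derivation:
  start: (¬F ∧ F) ∨ (¬(T ∨ T) ∨ ¬(F ∧ F))
  →1  F ∨ (¬(T ∨ T) ∨ ¬(F ∧ F))
  →2  ¬(T ∨ T) ∨ ¬(F ∧ F)
  →3  (¬T ∧ ¬T) ∨ ¬(F ∧ F)
  →4  ¬T ∨ ¬(F ∧ F)
  →5  F ∨ ¬(F ∧ F)
  →6  ¬(F ∧ F)
  →7  ¬F ∨ ¬F
  →8  ¬F
  →9  T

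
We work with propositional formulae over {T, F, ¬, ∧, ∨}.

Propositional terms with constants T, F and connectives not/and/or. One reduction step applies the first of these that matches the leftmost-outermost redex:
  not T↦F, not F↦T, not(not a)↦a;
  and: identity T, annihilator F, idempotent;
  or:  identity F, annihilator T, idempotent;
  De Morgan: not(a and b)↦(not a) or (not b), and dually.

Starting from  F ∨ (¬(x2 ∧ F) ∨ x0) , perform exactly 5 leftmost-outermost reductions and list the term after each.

  start: F ∨ (¬(x2 ∧ F) ∨ x0)
  [1] ¬(x2 ∧ F) ∨ x0
  [2] (¬x2 ∨ ¬F) ∨ x0
  [3] (¬x2 ∨ T) ∨ x0
  [4] T ∨ x0
  [5] T

Answer: after 5 steps: T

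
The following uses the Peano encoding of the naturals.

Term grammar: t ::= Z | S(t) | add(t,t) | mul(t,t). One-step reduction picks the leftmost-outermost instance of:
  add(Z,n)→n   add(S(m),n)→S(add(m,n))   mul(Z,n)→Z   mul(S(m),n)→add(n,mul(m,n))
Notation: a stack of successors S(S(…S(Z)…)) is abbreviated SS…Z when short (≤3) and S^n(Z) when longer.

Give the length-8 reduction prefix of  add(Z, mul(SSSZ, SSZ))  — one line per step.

Answer: after 8 steps: S(S(S(S(add(Z, mul(SZ, SSZ))))))

Reduction:
  start: add(Z, mul(SSSZ, SSZ))
  step 1: mul(SSSZ, SSZ)
  step 2: add(SSZ, mul(SSZ, SSZ))
  step 3: S(add(SZ, mul(SSZ, SSZ)))
  step 4: S(S(add(Z, mul(SSZ, SSZ))))
  step 5: S(S(mul(SSZ, SSZ)))
  step 6: S(S(add(SSZ, mul(SZ, SSZ))))
  step 7: S(S(S(add(SZ, mul(SZ, SSZ)))))
  step 8: S(S(S(S(add(Z, mul(SZ, SSZ))))))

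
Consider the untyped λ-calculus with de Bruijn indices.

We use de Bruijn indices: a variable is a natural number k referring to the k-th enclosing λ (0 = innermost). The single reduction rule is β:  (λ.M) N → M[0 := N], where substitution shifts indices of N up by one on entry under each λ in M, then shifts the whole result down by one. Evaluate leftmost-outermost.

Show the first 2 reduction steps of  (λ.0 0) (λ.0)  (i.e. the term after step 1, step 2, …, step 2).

  start: (λ.0 0) (λ.0)
  →1  (λ.0) (λ.0)
  →2  λ.0

Answer: after 2 steps: λ.0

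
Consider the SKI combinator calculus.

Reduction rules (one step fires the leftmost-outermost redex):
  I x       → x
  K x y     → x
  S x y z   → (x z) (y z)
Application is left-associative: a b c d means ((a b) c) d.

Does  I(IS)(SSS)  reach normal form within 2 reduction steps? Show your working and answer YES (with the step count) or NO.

  start: I(IS)(SSS)
  step 1: IS(SSS)
  step 2: S(SSS)

Answer: YES — reaches normal form S(SSS) in 2 ≤ 2 steps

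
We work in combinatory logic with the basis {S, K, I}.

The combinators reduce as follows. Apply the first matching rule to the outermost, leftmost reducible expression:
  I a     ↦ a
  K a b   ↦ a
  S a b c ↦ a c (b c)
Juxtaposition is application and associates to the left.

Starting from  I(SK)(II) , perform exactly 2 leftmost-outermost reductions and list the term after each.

  start: I(SK)(II)
  →1  SK(II)
  →2  SKI

Answer: after 2 steps: SKI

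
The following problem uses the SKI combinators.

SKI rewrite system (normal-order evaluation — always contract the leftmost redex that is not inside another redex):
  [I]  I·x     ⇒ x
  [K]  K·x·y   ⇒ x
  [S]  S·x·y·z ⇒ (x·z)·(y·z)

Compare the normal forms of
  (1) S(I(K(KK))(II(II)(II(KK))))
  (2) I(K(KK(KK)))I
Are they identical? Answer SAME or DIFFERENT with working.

Answer: DIFFERENT — A ⇓ S(KK), B ⇓ K

Derivation:
Term A:
  start: S(I(K(KK))(II(II)(II(KK))))
  →1  S(K(KK)(II(II)(II(KK))))
  →2  S(KK)

Term B:
  start: I(K(KK(KK)))I
  →1  K(KK(KK))I
  →2  KK(KK)
  →3  K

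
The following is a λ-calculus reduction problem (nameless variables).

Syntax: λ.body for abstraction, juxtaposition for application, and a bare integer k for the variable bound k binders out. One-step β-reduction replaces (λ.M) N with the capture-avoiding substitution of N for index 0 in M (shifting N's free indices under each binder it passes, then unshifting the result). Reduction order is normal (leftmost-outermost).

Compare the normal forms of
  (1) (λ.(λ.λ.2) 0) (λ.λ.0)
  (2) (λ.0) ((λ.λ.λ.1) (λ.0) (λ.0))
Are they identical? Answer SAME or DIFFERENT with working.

Answer: DIFFERENT — A ⇓ λ.λ.λ.0, B ⇓ λ.λ.0

Derivation:
Term A:
  start: (λ.(λ.λ.2) 0) (λ.λ.0)
  [1] (λ.λ.λ.λ.0) (λ.λ.0)
  [2] λ.λ.λ.0

Term B:
  start: (λ.0) ((λ.λ.λ.1) (λ.0) (λ.0))
  [1] (λ.λ.λ.1) (λ.0) (λ.0)
  [2] (λ.λ.1) (λ.0)
  [3] λ.λ.0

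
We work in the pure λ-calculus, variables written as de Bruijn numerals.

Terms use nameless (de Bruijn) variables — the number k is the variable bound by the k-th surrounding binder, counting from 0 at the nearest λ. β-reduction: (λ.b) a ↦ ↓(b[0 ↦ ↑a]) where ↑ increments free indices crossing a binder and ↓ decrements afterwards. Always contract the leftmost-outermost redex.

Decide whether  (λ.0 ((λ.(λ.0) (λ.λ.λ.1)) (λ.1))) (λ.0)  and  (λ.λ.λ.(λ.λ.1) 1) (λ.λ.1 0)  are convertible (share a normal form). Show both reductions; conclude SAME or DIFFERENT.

Answer: DIFFERENT — A ⇓ λ.λ.λ.1, B ⇓ λ.λ.λ.2

Reduction:
Term A:
  start: (λ.0 ((λ.(λ.0) (λ.λ.λ.1)) (λ.1))) (λ.0)
  [1] (λ.0) ((λ.(λ.0) (λ.λ.λ.1)) (λ.λ.0))
  [2] (λ.(λ.0) (λ.λ.λ.1)) (λ.λ.0)
  [3] (λ.0) (λ.λ.λ.1)
  [4] λ.λ.λ.1

Term B:
  start: (λ.λ.λ.(λ.λ.1) 1) (λ.λ.1 0)
  [1] λ.λ.(λ.λ.1) 1
  [2] λ.λ.λ.2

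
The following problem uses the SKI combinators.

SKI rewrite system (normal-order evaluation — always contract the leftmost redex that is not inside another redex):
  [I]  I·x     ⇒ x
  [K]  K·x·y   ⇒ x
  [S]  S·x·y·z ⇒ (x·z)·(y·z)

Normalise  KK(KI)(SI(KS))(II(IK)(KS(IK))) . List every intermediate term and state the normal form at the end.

  start: KK(KI)(SI(KS))(II(IK)(KS(IK)))
  [1] K(SI(KS))(II(IK)(KS(IK)))
  [2] SI(KS)

Answer: normal form = SI(KS)  (in 2 steps)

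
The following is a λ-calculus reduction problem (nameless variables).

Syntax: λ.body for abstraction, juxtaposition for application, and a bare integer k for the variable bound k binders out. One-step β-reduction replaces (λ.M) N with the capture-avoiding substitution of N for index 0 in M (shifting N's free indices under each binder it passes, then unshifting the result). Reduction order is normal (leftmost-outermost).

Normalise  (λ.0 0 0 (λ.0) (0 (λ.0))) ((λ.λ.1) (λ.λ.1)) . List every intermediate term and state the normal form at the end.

  start: (λ.0 0 0 (λ.0) (0 (λ.0))) ((λ.λ.1) (λ.λ.1))
  [1] (λ.λ.1) (λ.λ.1) ((λ.λ.1) (λ.λ.1)) ((λ.λ.1) (λ.λ.1)) (λ.0) ((λ.λ.1) (λ.λ.1) (λ.0))
  [2] (λ.λ.λ.1) ((λ.λ.1) (λ.λ.1)) ((λ.λ.1) (λ.λ.1)) (λ.0) ((λ.λ.1) (λ.λ.1) (λ.0))
  [3] (λ.λ.1) ((λ.λ.1) (λ.λ.1)) (λ.0) ((λ.λ.1) (λ.λ.1) (λ.0))
  [4] (λ.(λ.λ.1) (λ.λ.1)) (λ.0) ((λ.λ.1) (λ.λ.1) (λ.0))
  [5] (λ.λ.1) (λ.λ.1) ((λ.λ.1) (λ.λ.1) (λ.0))
  [6] (λ.λ.λ.1) ((λ.λ.1) (λ.λ.1) (λ.0))
  [7] λ.λ.1

Answer: normal form = λ.λ.1  (in 7 steps)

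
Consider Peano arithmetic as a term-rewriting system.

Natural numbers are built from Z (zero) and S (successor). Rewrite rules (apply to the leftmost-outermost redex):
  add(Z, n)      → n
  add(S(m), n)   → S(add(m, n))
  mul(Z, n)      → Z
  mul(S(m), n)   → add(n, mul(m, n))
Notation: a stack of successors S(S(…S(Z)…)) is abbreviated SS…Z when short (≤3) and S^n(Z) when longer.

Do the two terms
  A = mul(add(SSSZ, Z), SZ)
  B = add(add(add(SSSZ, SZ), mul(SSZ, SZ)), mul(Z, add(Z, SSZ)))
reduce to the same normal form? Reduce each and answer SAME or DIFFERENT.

Term A:
  start: mul(add(SSSZ, Z), SZ)
  [1] mul(S(add(SSZ, Z)), SZ)
  [2] add(SZ, mul(add(SSZ, Z), SZ))
  [3] S(add(Z, mul(add(SSZ, Z), SZ)))
  [4] S(mul(add(SSZ, Z), SZ))
  [5] S(mul(S(add(SZ, Z)), SZ))
  [6] S(add(SZ, mul(add(SZ, Z), SZ)))
  [7] S(S(add(Z, mul(add(SZ, Z), SZ))))
  [8] S(S(mul(add(SZ, Z), SZ)))
  [9] S(S(mul(S(add(Z, Z)), SZ)))
  [10] S(S(add(SZ, mul(add(Z, Z), SZ))))
  [11] S(S(S(add(Z, mul(add(Z, Z), SZ)))))
  [12] S(S(S(mul(add(Z, Z), SZ))))
  [13] S(S(S(mul(Z, SZ))))
  [14] SSSZ

Term B:
  start: add(add(add(SSSZ, SZ), mul(SSZ, SZ)), mul(Z, add(Z, SSZ)))
  [1] add(add(S(add(SSZ, SZ)), mul(SSZ, SZ)), mul(Z, add(Z, SSZ)))
  [2] add(S(add(add(SSZ, SZ), mul(SSZ, SZ))), mul(Z, add(Z, SSZ)))
  [3] S(add(add(add(SSZ, SZ), mul(SSZ, SZ)), mul(Z, add(Z, SSZ))))
  [4] S(add(add(S(add(SZ, SZ)), mul(SSZ, SZ)), mul(Z, add(Z, SSZ))))
  [5] S(add(S(add(add(SZ, SZ), mul(SSZ, SZ))), mul(Z, add(Z, SSZ))))
  [6] S(S(add(add(add(SZ, SZ), mul(SSZ, SZ)), mul(Z, add(Z, SSZ)))))
  [7] S(S(add(add(S(add(Z, SZ)), mul(SSZ, SZ)), mul(Z, add(Z, SSZ)))))
  [8] S(S(add(S(add(add(Z, SZ), mul(SSZ, SZ))), mul(Z, add(Z, SSZ)))))
  [9] S(S(S(add(add(add(Z, SZ), mul(SSZ, SZ)), mul(Z, add(Z, SSZ))))))
  [10] S(S(S(add(add(SZ, mul(SSZ, SZ)), mul(Z, add(Z, SSZ))))))
  [11] S(S(S(add(S(add(Z, mul(SSZ, SZ))), mul(Z, add(Z, SSZ))))))
  [12] S(S(S(S(add(add(Z, mul(SSZ, SZ)), mul(Z, add(Z, SSZ)))))))
  [13] S(S(S(S(add(mul(SSZ, SZ), mul(Z, add(Z, SSZ)))))))
  [14] S(S(S(S(add(add(SZ, mul(SZ, SZ)), mul(Z, add(Z, SSZ)))))))
  [15] S(S(S(S(add(S(add(Z, mul(SZ, SZ))), mul(Z, add(Z, SSZ)))))))
  [16] S(S(S(S(S(add(add(Z, mul(SZ, SZ)), mul(Z, add(Z, SSZ))))))))
  [17] S(S(S(S(S(add(mul(SZ, SZ), mul(Z, add(Z, SSZ))))))))
  [18] S(S(S(S(S(add(add(SZ, mul(Z, SZ)), mul(Z, add(Z, SSZ))))))))
  [19] S(S(S(S(S(add(S(add(Z, mul(Z, SZ))), mul(Z, add(Z, SSZ))))))))
  [20] S(S(S(S(S(S(add(add(Z, mul(Z, SZ)), mul(Z, add(Z, SSZ)))))))))
  [21] S(S(S(S(S(S(add(mul(Z, SZ), mul(Z, add(Z, SSZ)))))))))
  [22] S(S(S(S(S(S(add(Z, mul(Z, add(Z, SSZ)))))))))
  [23] S(S(S(S(S(S(mul(Z, add(Z, SSZ))))))))
  [24] S^6(Z)

Answer: DIFFERENT — A ⇓ SSSZ, B ⇓ S^6(Z)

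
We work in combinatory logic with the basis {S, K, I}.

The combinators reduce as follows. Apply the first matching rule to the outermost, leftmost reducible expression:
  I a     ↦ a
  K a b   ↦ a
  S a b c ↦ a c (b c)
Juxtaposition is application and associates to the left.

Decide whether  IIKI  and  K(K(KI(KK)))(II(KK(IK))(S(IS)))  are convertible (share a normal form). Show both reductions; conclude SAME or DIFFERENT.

Term A:
  start: IIKI
  →1  IKI
  →2  KI

Term B:
  start: K(K(KI(KK)))(II(KK(IK))(S(IS)))
  →1  K(KI(KK))
  →2  KI

Answer: SAME — A ⇓ KI, B ⇓ KI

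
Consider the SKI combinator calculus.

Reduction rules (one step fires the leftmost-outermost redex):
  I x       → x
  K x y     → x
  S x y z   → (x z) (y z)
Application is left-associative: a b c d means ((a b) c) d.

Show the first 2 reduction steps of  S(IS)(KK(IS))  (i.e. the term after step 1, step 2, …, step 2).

Answer: after 2 steps: SSK

Derivation:
  start: S(IS)(KK(IS))
  step 1: SS(KK(IS))
  step 2: SSK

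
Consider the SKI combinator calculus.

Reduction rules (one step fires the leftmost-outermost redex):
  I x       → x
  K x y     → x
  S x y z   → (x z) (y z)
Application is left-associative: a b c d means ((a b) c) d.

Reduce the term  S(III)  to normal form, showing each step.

Answer: normal form = SI  (in 2 steps)

Derivation:
  start: S(III)
  →1  S(II)
  →2  SI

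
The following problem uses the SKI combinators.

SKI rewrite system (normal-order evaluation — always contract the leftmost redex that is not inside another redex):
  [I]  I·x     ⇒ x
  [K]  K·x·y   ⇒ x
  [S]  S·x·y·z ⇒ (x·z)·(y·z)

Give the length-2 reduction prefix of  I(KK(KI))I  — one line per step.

Answer: after 2 steps: KI

Reduction:
  start: I(KK(KI))I
  →1  KK(KI)I
  →2  KI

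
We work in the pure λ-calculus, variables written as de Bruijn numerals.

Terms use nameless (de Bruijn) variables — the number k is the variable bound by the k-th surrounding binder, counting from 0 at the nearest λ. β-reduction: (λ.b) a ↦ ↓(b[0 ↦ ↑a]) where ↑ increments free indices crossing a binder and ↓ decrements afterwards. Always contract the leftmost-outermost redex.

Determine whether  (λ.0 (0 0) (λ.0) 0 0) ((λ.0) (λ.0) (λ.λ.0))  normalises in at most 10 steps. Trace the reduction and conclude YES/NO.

Answer: YES — reaches normal form λ.0 in 9 ≤ 10 steps

Derivation:
  start: (λ.0 (0 0) (λ.0) 0 0) ((λ.0) (λ.0) (λ.λ.0))
  →1  (λ.0) (λ.0) (λ.λ.0) ((λ.0) (λ.0) (λ.λ.0) ((λ.0) (λ.0) (λ.λ.0))) (λ.0) ((λ.0) (λ.0) (λ.λ.0)) ((λ.0) (λ.0) (λ.λ.0))
  →2  (λ.0) (λ.λ.0) ((λ.0) (λ.0) (λ.λ.0) ((λ.0) (λ.0) (λ.λ.0))) (λ.0) ((λ.0) (λ.0) (λ.λ.0)) ((λ.0) (λ.0) (λ.λ.0))
  →3  (λ.λ.0) ((λ.0) (λ.0) (λ.λ.0) ((λ.0) (λ.0) (λ.λ.0))) (λ.0) ((λ.0) (λ.0) (λ.λ.0)) ((λ.0) (λ.0) (λ.λ.0))
  →4  (λ.0) (λ.0) ((λ.0) (λ.0) (λ.λ.0)) ((λ.0) (λ.0) (λ.λ.0))
  →5  (λ.0) ((λ.0) (λ.0) (λ.λ.0)) ((λ.0) (λ.0) (λ.λ.0))
  →6  (λ.0) (λ.0) (λ.λ.0) ((λ.0) (λ.0) (λ.λ.0))
  →7  (λ.0) (λ.λ.0) ((λ.0) (λ.0) (λ.λ.0))
  →8  (λ.λ.0) ((λ.0) (λ.0) (λ.λ.0))
  →9  λ.0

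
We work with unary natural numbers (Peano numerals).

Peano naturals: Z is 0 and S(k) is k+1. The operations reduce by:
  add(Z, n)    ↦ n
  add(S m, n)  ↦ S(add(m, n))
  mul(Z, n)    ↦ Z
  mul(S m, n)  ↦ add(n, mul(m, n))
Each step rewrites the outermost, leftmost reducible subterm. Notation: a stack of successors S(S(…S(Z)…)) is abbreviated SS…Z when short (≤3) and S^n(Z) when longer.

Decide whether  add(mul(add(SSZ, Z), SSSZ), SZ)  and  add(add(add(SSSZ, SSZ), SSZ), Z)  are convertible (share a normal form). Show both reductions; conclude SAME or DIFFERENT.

Term A:
  start: add(mul(add(SSZ, Z), SSSZ), SZ)
  →1  add(mul(S(add(SZ, Z)), SSSZ), SZ)
  →2  add(add(SSSZ, mul(add(SZ, Z), SSSZ)), SZ)
  →3  add(S(add(SSZ, mul(add(SZ, Z), SSSZ))), SZ)
  →4  S(add(add(SSZ, mul(add(SZ, Z), SSSZ)), SZ))
  →5  S(add(S(add(SZ, mul(add(SZ, Z), SSSZ))), SZ))
  →6  S(S(add(add(SZ, mul(add(SZ, Z), SSSZ)), SZ)))
  →7  S(S(add(S(add(Z, mul(add(SZ, Z), SSSZ))), SZ)))
  →8  S(S(S(add(add(Z, mul(add(SZ, Z), SSSZ)), SZ))))
  →9  S(S(S(add(mul(add(SZ, Z), SSSZ), SZ))))
  →10  S(S(S(add(mul(S(add(Z, Z)), SSSZ), SZ))))
  →11  S(S(S(add(add(SSSZ, mul(add(Z, Z), SSSZ)), SZ))))
  →12  S(S(S(add(S(add(SSZ, mul(add(Z, Z), SSSZ))), SZ))))
  →13  S(S(S(S(add(add(SSZ, mul(add(Z, Z), SSSZ)), SZ)))))
  →14  S(S(S(S(add(S(add(SZ, mul(add(Z, Z), SSSZ))), SZ)))))
  →15  S(S(S(S(S(add(add(SZ, mul(add(Z, Z), SSSZ)), SZ))))))
  →16  S(S(S(S(S(add(S(add(Z, mul(add(Z, Z), SSSZ))), SZ))))))
  →17  S(S(S(S(S(S(add(add(Z, mul(add(Z, Z), SSSZ)), SZ)))))))
  →18  S(S(S(S(S(S(add(mul(add(Z, Z), SSSZ), SZ)))))))
  →19  S(S(S(S(S(S(add(mul(Z, SSSZ), SZ)))))))
  →20  S(S(S(S(S(S(add(Z, SZ)))))))
  →21  S^7(Z)

Term B:
  start: add(add(add(SSSZ, SSZ), SSZ), Z)
  →1  add(add(S(add(SSZ, SSZ)), SSZ), Z)
  →2  add(S(add(add(SSZ, SSZ), SSZ)), Z)
  →3  S(add(add(add(SSZ, SSZ), SSZ), Z))
  →4  S(add(add(S(add(SZ, SSZ)), SSZ), Z))
  →5  S(add(S(add(add(SZ, SSZ), SSZ)), Z))
  →6  S(S(add(add(add(SZ, SSZ), SSZ), Z)))
  →7  S(S(add(add(S(add(Z, SSZ)), SSZ), Z)))
  →8  S(S(add(S(add(add(Z, SSZ), SSZ)), Z)))
  →9  S(S(S(add(add(add(Z, SSZ), SSZ), Z))))
  →10  S(S(S(add(add(SSZ, SSZ), Z))))
  →11  S(S(S(add(S(add(SZ, SSZ)), Z))))
  →12  S(S(S(S(add(add(SZ, SSZ), Z)))))
  →13  S(S(S(S(add(S(add(Z, SSZ)), Z)))))
  →14  S(S(S(S(S(add(add(Z, SSZ), Z))))))
  →15  S(S(S(S(S(add(SSZ, Z))))))
  →16  S(S(S(S(S(S(add(SZ, Z)))))))
  →17  S(S(S(S(S(S(S(add(Z, Z))))))))
  →18  S^7(Z)

Answer: SAME — A ⇓ S^7(Z), B ⇓ S^7(Z)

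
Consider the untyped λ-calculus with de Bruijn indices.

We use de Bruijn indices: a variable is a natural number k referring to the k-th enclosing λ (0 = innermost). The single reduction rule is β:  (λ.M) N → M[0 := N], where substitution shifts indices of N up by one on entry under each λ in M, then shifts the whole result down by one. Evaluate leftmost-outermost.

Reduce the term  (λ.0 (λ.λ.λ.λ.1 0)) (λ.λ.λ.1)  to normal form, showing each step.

Answer: normal form = λ.λ.1  (in 2 steps)

Derivation:
  start: (λ.0 (λ.λ.λ.λ.1 0)) (λ.λ.λ.1)
  step 1: (λ.λ.λ.1) (λ.λ.λ.λ.1 0)
  step 2: λ.λ.1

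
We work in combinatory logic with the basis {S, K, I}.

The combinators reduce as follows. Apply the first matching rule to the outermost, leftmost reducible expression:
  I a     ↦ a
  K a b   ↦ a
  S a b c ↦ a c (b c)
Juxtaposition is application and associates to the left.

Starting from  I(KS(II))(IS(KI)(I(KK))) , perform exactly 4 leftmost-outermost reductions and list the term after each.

  start: I(KS(II))(IS(KI)(I(KK)))
  →1  KS(II)(IS(KI)(I(KK)))
  →2  S(IS(KI)(I(KK)))
  →3  S(S(KI)(I(KK)))
  →4  S(S(KI)(KK))

Answer: after 4 steps: S(S(KI)(KK))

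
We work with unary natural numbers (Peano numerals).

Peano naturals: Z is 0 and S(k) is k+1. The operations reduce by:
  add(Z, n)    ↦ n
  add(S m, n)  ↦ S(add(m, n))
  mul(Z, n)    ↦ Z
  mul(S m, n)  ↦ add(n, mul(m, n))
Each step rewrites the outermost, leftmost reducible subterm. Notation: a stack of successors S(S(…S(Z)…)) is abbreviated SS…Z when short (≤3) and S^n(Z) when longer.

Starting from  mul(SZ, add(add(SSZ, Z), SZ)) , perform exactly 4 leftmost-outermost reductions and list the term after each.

  start: mul(SZ, add(add(SSZ, Z), SZ))
  →1  add(add(add(SSZ, Z), SZ), mul(Z, add(add(SSZ, Z), SZ)))
  →2  add(add(S(add(SZ, Z)), SZ), mul(Z, add(add(SSZ, Z), SZ)))
  →3  add(S(add(add(SZ, Z), SZ)), mul(Z, add(add(SSZ, Z), SZ)))
  →4  S(add(add(add(SZ, Z), SZ), mul(Z, add(add(SSZ, Z), SZ))))

Answer: after 4 steps: S(add(add(add(SZ, Z), SZ), mul(Z, add(add(SSZ, Z), SZ))))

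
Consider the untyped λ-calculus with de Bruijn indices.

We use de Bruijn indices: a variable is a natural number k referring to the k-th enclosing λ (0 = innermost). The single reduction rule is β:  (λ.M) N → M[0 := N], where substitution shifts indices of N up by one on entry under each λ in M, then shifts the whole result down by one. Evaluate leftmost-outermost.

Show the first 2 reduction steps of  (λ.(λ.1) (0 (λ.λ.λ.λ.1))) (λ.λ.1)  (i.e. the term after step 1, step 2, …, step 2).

Answer: after 2 steps: λ.λ.1

Derivation:
  start: (λ.(λ.1) (0 (λ.λ.λ.λ.1))) (λ.λ.1)
  step 1: (λ.λ.λ.1) ((λ.λ.1) (λ.λ.λ.λ.1))
  step 2: λ.λ.1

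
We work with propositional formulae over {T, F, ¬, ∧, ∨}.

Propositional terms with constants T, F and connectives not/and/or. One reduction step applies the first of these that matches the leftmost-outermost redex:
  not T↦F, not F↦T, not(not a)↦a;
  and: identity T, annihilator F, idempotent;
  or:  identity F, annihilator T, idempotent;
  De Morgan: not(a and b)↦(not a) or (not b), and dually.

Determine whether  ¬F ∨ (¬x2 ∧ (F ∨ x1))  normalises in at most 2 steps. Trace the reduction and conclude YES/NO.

Answer: YES — reaches normal form T in 2 ≤ 2 steps

Derivation:
  start: ¬F ∨ (¬x2 ∧ (F ∨ x1))
  step 1: T ∨ (¬x2 ∧ (F ∨ x1))
  step 2: T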